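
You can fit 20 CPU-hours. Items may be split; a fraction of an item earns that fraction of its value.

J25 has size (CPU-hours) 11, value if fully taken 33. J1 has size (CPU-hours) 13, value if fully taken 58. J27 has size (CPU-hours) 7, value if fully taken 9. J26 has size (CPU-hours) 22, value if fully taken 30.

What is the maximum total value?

79

Best value per unit of size first: J1 58/13≈4.46, J25 33/11≈3, J26 30/22≈1.36, J27 9/7≈1.29.
All 13 CPU-hours of J1 fit (value 58) ; 7 remain.
Only 7 CPU-hours remain; take 7/11 of J25 for value 33×7/11 = 21.
Total value = 79.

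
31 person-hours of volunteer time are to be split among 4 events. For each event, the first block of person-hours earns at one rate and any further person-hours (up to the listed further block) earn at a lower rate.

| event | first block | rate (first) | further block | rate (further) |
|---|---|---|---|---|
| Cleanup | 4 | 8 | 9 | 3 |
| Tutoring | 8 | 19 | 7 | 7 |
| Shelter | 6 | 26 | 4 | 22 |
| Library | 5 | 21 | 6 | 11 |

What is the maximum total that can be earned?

Order all 8 blocks by rate: Shelter/tier1 26 > Shelter/tier2 22 > Library/tier1 21 > Tutoring/tier1 19 > Library/tier2 11 > Cleanup/tier1 8 > Tutoring/tier2 7 > Cleanup/tier2 3.
Shelter tier1 at 26: fill all 6 — 25 left.
Fill Shelter tier2 block (4 at 22) — 21 left.
Fill Library tier1 block (5 at 21) — 16 left.
Tutoring tier1 at 19: fill all 8 — 8 left.
Fill Library tier2 block (6 at 11) — 2 left.
Cleanup/tier1: +2 of 4 at 8; pool empty.
Total = 26×6 + 22×4 + 21×5 + 19×8 + 11×6 + 8×2 = 583.

583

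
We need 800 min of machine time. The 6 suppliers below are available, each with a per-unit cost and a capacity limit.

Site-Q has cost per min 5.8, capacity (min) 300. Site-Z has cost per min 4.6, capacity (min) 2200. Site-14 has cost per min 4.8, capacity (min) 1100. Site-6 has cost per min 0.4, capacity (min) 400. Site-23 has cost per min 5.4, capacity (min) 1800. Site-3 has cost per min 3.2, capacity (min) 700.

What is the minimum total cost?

Cheapest first:
Site-6 at 0.4: take all 400 min → 400 still needed.
Site-3 (3.2): take the remaining 400 → done.
Site-Z, Site-14, Site-23, Site-Q: unused.
Cost = 400×0.4 + 400×3.2 = 1440.

1440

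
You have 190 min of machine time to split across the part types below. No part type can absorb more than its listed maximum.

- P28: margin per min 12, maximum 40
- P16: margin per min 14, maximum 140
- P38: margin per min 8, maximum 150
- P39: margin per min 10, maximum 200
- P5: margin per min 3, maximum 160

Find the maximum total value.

Highest margin per min first: P16 14 > P28 12 > P39 10 > P38 8 > P5 3.
P16: +140 to 140 (cap) → 50 left.
P28 takes 40 to reach its cap of 40 → 10 left.
P39 has room for 200 but only 10 remain, so it gets 10.
Total = 12×40 + 14×140 + 10×10 = 2540.

2540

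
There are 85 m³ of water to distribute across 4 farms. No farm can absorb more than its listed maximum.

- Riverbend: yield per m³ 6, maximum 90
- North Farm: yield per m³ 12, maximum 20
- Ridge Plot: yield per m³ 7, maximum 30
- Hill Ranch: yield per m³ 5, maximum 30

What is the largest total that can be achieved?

660

Order the farms by yield per m³: North Farm 12 > Ridge Plot 7 > Riverbend 6 > Hill Ranch 5.
Give North Farm 20 to hit its cap of 20 ; 65 left.
Ridge Plot takes 30 to reach its cap of 30 ; 35 left.
Riverbend: +35 (room for 90) → 35. Pool exhausted.
Total = 6×35 + 12×20 + 7×30 = 660.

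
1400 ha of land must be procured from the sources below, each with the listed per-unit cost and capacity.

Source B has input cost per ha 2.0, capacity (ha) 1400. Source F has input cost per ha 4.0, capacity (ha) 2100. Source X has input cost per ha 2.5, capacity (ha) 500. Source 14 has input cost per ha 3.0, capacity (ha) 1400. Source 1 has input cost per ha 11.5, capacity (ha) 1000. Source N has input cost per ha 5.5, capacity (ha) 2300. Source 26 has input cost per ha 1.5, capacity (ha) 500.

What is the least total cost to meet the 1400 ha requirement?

2550

Fill from the cheapest source first.
Source 26 (1.5): use full 500 → 900 ha to go.
Source B at 2.0: take 900 of its 1400 → requirement met.
Source X, Source 14, Source F, Source N, Source 1: unused.
Cost = 500×1.5 + 900×2.0 = 2550.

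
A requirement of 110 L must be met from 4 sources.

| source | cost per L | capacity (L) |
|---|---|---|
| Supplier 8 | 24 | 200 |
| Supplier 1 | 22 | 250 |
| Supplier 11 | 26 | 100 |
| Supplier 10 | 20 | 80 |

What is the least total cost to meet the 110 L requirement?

2260

Use sources in increasing cost order.
Supplier 10 at 20: take all 80 L → 30 still needed.
Supplier 1 (22): take the remaining 30 → done.
Supplier 8, Supplier 11: unused.
Cost = 80×20 + 30×22 = 2260.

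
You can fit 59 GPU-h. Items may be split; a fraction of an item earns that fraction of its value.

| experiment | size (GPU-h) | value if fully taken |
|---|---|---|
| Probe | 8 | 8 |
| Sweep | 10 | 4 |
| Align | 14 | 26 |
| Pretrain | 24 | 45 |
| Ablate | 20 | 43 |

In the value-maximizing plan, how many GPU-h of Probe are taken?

Rank by value-to-size ratio: Ablate 43/20≈2.15, Pretrain 45/24≈1.88, Align 26/14≈1.86, Probe 8/8≈1, Sweep 4/10≈0.4.
All 20 GPU-h of Ablate fit (value 43) → 39 remain.
All 24 GPU-h of Pretrain fit (value 45) → 15 remain.
Take all of Align (14 GPU-h, value 26) → 1 GPU-h left.
Only 1 GPU-h remain; take 1/8 of Probe for value 8×1/8 = 1.

1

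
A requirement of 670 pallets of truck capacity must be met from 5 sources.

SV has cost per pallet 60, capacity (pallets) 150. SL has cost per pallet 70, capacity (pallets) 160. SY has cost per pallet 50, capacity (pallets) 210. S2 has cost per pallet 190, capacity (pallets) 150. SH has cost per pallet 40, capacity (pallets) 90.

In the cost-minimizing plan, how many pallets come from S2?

Fill from the cheapest source first.
SH (40): use full 90 — 580 pallets to go.
SY at 50: take all 210 pallets — 370 still needed.
SV at 60: take all 150 pallets — 220 still needed.
SL (70): use full 160 — 60 pallets to go.
S2 at 190: take 60 of its 150 — requirement met.

60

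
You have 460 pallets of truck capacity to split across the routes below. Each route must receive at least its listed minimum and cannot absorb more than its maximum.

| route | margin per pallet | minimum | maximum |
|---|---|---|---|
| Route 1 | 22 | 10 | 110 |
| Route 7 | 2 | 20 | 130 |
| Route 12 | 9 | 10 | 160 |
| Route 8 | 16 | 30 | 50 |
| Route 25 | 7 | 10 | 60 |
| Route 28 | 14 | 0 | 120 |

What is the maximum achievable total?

Meeting every minimum uses 10+20+10+30+10+0 = 80 pallets, leaving 380.
Order the routes by margin per pallet: Route 1 22 > Route 8 16 > Route 28 14 > Route 12 9 > Route 25 7 > Route 7 2.
Route 1 takes 100 more to reach its cap of 110 — 280 left.
Route 8 takes 20 more to reach its cap of 50 — 260 left.
Route 28 takes 120 more to reach its cap of 120 — 140 left.
Route 12: +140 (room for 150) → 150. Pool exhausted.
Total = 22×110 + 2×20 + 9×150 + 16×50 + 7×10 + 14×120 = 6360.

6360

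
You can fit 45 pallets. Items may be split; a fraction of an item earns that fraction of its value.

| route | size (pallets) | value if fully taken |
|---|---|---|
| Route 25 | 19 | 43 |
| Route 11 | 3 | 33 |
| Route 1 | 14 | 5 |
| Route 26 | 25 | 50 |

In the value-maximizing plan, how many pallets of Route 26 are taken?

23

Best value per unit of size first: Route 11 33/3≈11, Route 25 43/19≈2.26, Route 26 50/25≈2, Route 1 5/14≈0.357.
Route 11: take in full, 3 pallets for value 33 ; 42 left.
All 19 pallets of Route 25 fit (value 43) ; 23 remain.
Only 23 pallets remain; take 23/25 of Route 26 for value 50×23/25 = 46.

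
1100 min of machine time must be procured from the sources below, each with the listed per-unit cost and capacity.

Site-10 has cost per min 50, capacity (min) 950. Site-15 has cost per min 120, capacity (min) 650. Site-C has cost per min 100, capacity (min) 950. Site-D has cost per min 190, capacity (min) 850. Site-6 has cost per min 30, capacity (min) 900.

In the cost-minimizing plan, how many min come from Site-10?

200

Use sources in increasing cost order.
Site-6 at 30: take all 900 min — 200 still needed.
Take 200 from Site-10 at 50 to finish.
Site-C, Site-15, Site-D: unused.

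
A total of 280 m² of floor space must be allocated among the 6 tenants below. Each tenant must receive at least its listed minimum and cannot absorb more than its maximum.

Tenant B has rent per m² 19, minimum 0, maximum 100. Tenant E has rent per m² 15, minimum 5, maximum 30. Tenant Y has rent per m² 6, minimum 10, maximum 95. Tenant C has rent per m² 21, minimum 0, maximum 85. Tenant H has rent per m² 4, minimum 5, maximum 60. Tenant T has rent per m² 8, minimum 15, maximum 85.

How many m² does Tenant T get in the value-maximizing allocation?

Meeting every minimum uses 0+5+10+0+5+15 = 35 m², leaving 245.
Order the tenants by rent per m²: Tenant C 21 > Tenant B 19 > Tenant E 15 > Tenant T 8 > Tenant Y 6 > Tenant H 4.
Give Tenant C 85 more to hit its cap of 85 ; 160 left.
Give Tenant B 100 more to hit its cap of 100 ; 60 left.
Give Tenant E 25 more to hit its cap of 30 ; 35 left.
Tenant T has room for 70 more but only 35 remain, so it gets 50.

50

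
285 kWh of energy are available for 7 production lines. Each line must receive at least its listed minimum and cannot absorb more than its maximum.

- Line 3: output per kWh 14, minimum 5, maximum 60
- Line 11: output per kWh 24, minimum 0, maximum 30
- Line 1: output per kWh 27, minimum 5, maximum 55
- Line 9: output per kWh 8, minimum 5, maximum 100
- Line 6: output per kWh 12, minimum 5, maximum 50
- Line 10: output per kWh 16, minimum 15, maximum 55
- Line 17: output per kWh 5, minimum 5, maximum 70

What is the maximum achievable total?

Meeting every minimum uses 5+0+5+5+5+15+5 = 40 kWh, leaving 245.
Order the production lines by output per kWh: Line 1 27 > Line 11 24 > Line 10 16 > Line 3 14 > Line 6 12 > Line 9 8 > Line 17 5.
Line 1 takes 50 more to reach its cap of 55 → 195 left.
Line 11: +30 to 30 (cap) → 165 left.
Give Line 10 40 more to hit its cap of 55 → 125 left.
Line 3: +55 to 60 (cap) → 70 left.
Line 6 takes 45 more to reach its cap of 50 → 25 left.
Line 9 has room for 95 more but only 25 remain, so it gets 30.
Total = 14×60 + 24×30 + 27×55 + 8×30 + 12×50 + 16×55 + 5×5 = 4790.

4790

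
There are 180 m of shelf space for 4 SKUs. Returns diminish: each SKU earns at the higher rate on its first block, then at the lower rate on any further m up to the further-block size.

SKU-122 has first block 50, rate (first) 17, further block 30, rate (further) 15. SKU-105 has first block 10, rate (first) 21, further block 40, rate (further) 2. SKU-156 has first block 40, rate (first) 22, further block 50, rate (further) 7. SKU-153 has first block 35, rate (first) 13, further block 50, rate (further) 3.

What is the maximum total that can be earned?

2950

Treat each block as its own option and order by rate: SKU-156/first 22 > SKU-105/first 21 > SKU-122/first 17 > SKU-122/second 15 > SKU-153/first 13 > SKU-156/second 7 > SKU-153/second 3 > SKU-105/second 2.
Fill SKU-156 first block (40 at 22) → 140 left.
SKU-105/first (21): +10 → 130 left.
SKU-122 first at 17: fill all 50 → 80 left.
SKU-122/second (15): +30 → 50 left.
SKU-153/first (13): +35 → 15 left.
SKU-156/second: +15 of 50 at 7; pool empty.
Total = 22×40 + 21×10 + 17×50 + 15×30 + 13×35 + 7×15 = 2950.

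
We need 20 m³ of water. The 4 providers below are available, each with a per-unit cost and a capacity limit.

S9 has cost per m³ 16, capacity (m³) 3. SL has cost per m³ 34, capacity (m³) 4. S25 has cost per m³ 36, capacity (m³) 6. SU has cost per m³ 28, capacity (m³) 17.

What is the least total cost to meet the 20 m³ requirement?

Fill from the cheapest provider first.
S9 (16): use full 3 → 17 m³ to go.
Take 17 from SU at 28 → need 0 more.
SL, S25: unused.
Cost = 3×16 + 17×28 = 524.

524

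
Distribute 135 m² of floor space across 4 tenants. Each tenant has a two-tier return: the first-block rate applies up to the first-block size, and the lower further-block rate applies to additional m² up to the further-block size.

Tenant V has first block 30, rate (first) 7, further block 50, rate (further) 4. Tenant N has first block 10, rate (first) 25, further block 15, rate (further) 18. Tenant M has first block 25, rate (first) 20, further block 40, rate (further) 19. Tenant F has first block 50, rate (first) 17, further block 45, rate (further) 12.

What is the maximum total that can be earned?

2545

Rank every tier by rate: Tenant N/T1 25 > Tenant M/T1 20 > Tenant M/T2 19 > Tenant N/T2 18 > Tenant F/T1 17 > Tenant F/T2 12 > Tenant V/T1 7 > Tenant V/T2 4.
Tenant N T1 at 25: fill all 10 ; 125 left.
Tenant M T1 at 20: fill all 25 ; 100 left.
Tenant M/T2 (19): +40 ; 60 left.
Fill Tenant N T2 block (15 at 18) ; 45 left.
45 remain; put them into Tenant F T1 at 17.
Total = 25×10 + 20×25 + 19×40 + 18×15 + 17×45 = 2545.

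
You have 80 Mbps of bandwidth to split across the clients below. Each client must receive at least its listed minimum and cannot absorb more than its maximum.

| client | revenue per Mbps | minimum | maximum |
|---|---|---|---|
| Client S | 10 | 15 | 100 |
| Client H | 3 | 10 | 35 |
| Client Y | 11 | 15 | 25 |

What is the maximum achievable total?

755

Meeting every minimum uses 15+10+15 = 40 Mbps, leaving 40.
Rank by revenue per Mbps: Client Y 11 > Client S 10 > Client H 3.
Give Client Y 10 more to hit its cap of 25 → 30 left.
Only 30 left; Client S takes them to reach 45.
Total = 10×45 + 3×10 + 11×25 = 755.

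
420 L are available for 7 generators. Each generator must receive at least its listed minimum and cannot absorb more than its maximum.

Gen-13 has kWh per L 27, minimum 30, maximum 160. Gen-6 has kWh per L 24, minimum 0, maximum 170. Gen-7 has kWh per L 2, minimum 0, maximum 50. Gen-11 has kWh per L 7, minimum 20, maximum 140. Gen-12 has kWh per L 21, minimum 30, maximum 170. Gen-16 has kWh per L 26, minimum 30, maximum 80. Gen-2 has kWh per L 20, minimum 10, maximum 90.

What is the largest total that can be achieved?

Meeting every minimum uses 30+0+0+20+30+30+10 = 120 L, leaving 300.
Highest kWh per L first: Gen-13 27 > Gen-16 26 > Gen-6 24 > Gen-12 21 > Gen-2 20 > Gen-11 7 > Gen-7 2.
Give Gen-13 130 more to hit its cap of 160 — 170 left.
Gen-16: +50 to 80 (cap) — 120 left.
Gen-6: +120 (room for 170) → 120. Pool exhausted.
Total = 27×160 + 24×120 + 7×20 + 21×30 + 26×80 + 20×10 = 10250.

10250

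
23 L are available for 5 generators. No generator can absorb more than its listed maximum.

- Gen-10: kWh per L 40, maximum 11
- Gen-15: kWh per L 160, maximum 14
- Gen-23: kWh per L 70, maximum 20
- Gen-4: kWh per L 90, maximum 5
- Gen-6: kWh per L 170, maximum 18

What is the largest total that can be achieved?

Order the generators by kWh per L: Gen-6 170 > Gen-15 160 > Gen-4 90 > Gen-23 70 > Gen-10 40.
Gen-6: +18 to 18 (cap) ; 5 left.
Gen-15: +5 (room for 14) → 5. Pool exhausted.
Total = 160×5 + 170×18 = 3860.

3860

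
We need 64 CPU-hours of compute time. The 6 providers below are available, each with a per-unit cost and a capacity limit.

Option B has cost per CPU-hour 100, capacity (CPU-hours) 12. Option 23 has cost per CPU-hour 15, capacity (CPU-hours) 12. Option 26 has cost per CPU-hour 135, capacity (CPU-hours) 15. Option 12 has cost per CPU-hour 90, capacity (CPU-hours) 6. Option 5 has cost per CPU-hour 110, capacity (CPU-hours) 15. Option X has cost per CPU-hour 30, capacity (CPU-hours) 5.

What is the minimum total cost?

5610

Cheapest first:
Take 12 from Option 23 at 15 — need 52 more.
Option X (30): use full 5 — 47 CPU-hours to go.
Option 12 at 90: take all 6 CPU-hours — 41 still needed.
Take 12 from Option B at 100 — need 29 more.
Option 5 at 110: take all 15 CPU-hours — 14 still needed.
Option 26 at 135: take 14 of its 15 — requirement met.
Cost = 12×15 + 5×30 + 6×90 + 12×100 + 15×110 + 14×135 = 5610.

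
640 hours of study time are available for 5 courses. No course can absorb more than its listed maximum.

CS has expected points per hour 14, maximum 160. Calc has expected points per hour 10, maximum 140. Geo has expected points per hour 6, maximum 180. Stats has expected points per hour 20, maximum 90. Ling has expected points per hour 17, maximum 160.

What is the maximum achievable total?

Rank by expected points per hour: Stats 20 > Ling 17 > CS 14 > Calc 10 > Geo 6.
Stats: +90 to 90 (cap) → 550 left.
Ling takes 160 to reach its cap of 160 → 390 left.
CS takes 160 to reach its cap of 160 → 230 left.
Give Calc 140 to hit its cap of 140 → 90 left.
Geo has room for 180 but only 90 remain, so it gets 90.
Total = 14×160 + 10×140 + 6×90 + 20×90 + 17×160 = 8700.

8700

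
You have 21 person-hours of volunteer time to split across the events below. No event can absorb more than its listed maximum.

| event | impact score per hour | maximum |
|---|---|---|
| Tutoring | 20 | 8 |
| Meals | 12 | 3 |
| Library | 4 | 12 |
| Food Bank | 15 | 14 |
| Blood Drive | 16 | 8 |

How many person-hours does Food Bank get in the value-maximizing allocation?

5

Rank by impact score per hour: Tutoring 20 > Blood Drive 16 > Food Bank 15 > Meals 12 > Library 4.
Tutoring takes 8 to reach its cap of 8 — 13 left.
Give Blood Drive 8 to hit its cap of 8 — 5 left.
Food Bank has room for 14 but only 5 remain, so it gets 5.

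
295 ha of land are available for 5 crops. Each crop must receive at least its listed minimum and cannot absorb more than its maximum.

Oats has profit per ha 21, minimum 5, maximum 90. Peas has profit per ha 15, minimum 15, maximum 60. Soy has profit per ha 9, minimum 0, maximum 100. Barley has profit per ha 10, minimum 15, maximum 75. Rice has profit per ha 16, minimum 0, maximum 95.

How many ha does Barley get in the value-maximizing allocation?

50

Meeting every minimum uses 5+15+0+15+0 = 35 ha, leaving 260.
Order the crops by profit per ha: Oats 21 > Rice 16 > Peas 15 > Barley 10 > Soy 9.
Oats takes 85 more to reach its cap of 90 → 175 left.
Rice takes 95 more to reach its cap of 95 → 80 left.
Peas takes 45 more to reach its cap of 60 → 35 left.
Only 35 left; Barley takes them to reach 50.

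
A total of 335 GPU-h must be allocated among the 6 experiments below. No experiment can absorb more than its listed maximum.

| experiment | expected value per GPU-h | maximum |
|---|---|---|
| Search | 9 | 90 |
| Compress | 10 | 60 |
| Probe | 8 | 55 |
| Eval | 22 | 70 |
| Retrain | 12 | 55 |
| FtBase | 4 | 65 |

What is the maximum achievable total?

4070

Rank by expected value per GPU-h: Eval 22 > Retrain 12 > Compress 10 > Search 9 > Probe 8 > FtBase 4.
Eval: +70 to 70 (cap) ; 265 left.
Retrain: +55 to 55 (cap) ; 210 left.
Compress takes 60 to reach its cap of 60 ; 150 left.
Give Search 90 to hit its cap of 90 ; 60 left.
Give Probe 55 to hit its cap of 55 ; 5 left.
FtBase has room for 65 but only 5 remain, so it gets 5.
Total = 9×90 + 10×60 + 8×55 + 22×70 + 12×55 + 4×5 = 4070.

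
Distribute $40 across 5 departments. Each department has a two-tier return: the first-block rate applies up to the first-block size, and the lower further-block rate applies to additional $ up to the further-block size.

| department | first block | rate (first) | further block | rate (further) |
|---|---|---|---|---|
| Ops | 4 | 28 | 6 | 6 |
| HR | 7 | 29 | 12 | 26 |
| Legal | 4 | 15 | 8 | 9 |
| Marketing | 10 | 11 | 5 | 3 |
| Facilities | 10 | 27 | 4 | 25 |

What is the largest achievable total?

1042

Rank every tier by rate: HR/T1 29 > Ops/T1 28 > Facilities/T1 27 > HR/T2 26 > Facilities/T2 25 > Legal/T1 15 > Marketing/T1 11 > Legal/T2 9 > Ops/T2 6 > Marketing/T2 3.
HR T1 at 29: fill all 7 — 33 left.
Ops/T1 (28): +4 — 29 left.
Facilities T1 at 27: fill all 10 — 19 left.
Fill HR T2 block (12 at 26) — 7 left.
Fill Facilities T2 block (4 at 25) — 3 left.
Legal T1 at 15: only 3 left, fill 3.
Total = 29×7 + 28×4 + 27×10 + 26×12 + 25×4 + 15×3 = 1042.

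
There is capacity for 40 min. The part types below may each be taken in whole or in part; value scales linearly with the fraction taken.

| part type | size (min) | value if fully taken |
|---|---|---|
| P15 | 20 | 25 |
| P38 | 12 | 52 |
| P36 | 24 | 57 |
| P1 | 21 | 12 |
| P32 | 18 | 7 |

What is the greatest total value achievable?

Rank by value-to-size ratio: P38 52/12≈4.33, P36 57/24≈2.38, P15 25/20≈1.25, P1 12/21≈0.571, P32 7/18≈0.389.
Take all of P38 (12 min, value 52) — 28 min left.
Take all of P36 (24 min, value 57) — 4 min left.
4 min left: a 4/20 share of P15 gives 25×4/20 = 5.
Total value = 114.

114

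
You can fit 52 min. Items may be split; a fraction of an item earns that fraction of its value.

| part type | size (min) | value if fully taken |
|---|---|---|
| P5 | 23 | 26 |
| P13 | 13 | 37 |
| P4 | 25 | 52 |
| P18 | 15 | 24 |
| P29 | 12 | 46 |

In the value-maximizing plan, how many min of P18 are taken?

Sort by value density: P29 46/12≈3.83, P13 37/13≈2.85, P4 52/25≈2.08, P18 24/15≈1.6, P5 26/23≈1.13.
P29: take in full, 12 min for value 46 → 40 left.
All 13 min of P13 fit (value 37) → 27 remain.
P4: take in full, 25 min for value 52 → 2 left.
Only 2 min remain; take 2/15 of P18 for value 24×2/15 = 3.2.

2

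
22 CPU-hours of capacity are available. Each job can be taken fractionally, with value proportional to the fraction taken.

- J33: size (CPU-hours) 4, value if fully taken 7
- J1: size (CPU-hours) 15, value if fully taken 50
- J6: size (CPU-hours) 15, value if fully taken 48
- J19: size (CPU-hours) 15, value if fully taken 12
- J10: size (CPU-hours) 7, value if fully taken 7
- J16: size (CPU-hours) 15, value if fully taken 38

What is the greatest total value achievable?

72.4

Sort by value density: J1 50/15≈3.33, J6 48/15≈3.2, J16 38/15≈2.53, J33 7/4≈1.75, J10 7/7≈1, J19 12/15≈0.8.
Take all of J1 (15 CPU-hours, value 50) — 7 CPU-hours left.
Only 7 CPU-hours remain; take 7/15 of J6 for value 48×7/15 = 22.4.
Total value = 72.4.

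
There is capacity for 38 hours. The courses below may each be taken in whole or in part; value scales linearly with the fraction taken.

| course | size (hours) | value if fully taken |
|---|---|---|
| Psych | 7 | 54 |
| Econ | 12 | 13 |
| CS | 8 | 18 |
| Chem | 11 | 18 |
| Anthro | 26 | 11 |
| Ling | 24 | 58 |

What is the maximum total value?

127.75

Rank by value-to-size ratio: Psych 54/7≈7.71, Ling 58/24≈2.42, CS 18/8≈2.25, Chem 18/11≈1.64, Econ 13/12≈1.08, Anthro 11/26≈0.423.
Psych: take in full, 7 hours for value 54 — 31 left.
Take all of Ling (24 hours, value 58) — 7 hours left.
Fill the last 7 hours with part of CS: 7/8 of it earns 15.75.
Total value = 127.75.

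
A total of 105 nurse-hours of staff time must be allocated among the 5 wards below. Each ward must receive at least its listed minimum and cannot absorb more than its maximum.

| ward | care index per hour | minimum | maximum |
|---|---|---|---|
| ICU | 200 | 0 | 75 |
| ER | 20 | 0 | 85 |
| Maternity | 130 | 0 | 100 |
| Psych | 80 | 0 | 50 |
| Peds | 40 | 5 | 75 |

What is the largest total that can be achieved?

18450

Meeting every minimum uses 0+0+0+0+5 = 5 nurse-hours, leaving 100.
Rank by care index per hour: ICU 200 > Maternity 130 > Psych 80 > Peds 40 > ER 20.
ICU takes 75 more to reach its cap of 75 ; 25 left.
Maternity has room for 100 more but only 25 remain, so it gets 25.
Total = 200×75 + 130×25 + 40×5 = 18450.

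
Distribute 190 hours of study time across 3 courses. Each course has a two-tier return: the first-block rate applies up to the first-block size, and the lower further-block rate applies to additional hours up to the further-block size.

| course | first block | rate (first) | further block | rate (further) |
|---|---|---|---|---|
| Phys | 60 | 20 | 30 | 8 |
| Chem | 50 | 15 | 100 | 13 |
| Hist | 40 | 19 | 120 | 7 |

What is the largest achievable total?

3230

Treat each block as its own option and order by rate: Phys/T1 20 > Hist/T1 19 > Chem/T1 15 > Chem/T2 13 > Phys/T2 8 > Hist/T2 7.
Fill Phys T1 block (60 at 20) ; 130 left.
Fill Hist T1 block (40 at 19) ; 90 left.
Fill Chem T1 block (50 at 15) ; 40 left.
Chem T2 at 13: only 40 left, fill 40.
Total = 20×60 + 19×40 + 15×50 + 13×40 = 3230.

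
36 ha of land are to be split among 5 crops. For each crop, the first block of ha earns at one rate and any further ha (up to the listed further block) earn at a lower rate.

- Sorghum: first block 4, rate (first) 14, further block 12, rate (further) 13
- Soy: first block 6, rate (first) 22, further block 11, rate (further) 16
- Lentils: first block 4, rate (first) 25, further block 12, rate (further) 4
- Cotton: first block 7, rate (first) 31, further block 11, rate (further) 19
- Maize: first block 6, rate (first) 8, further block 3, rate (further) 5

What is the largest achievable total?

786

Rank every tier by rate: Cotton/T1 31 > Lentils/T1 25 > Soy/T1 22 > Cotton/T2 19 > Soy/T2 16 > Sorghum/T1 14 > Sorghum/T2 13 > Maize/T1 8 > Maize/T2 5 > Lentils/T2 4.
Fill Cotton T1 block (7 at 31) → 29 left.
Lentils T1 at 25: fill all 4 → 25 left.
Fill Soy T1 block (6 at 22) → 19 left.
Fill Cotton T2 block (11 at 19) → 8 left.
8 remain; put them into Soy T2 at 16.
Total = 31×7 + 25×4 + 22×6 + 19×11 + 16×8 = 786.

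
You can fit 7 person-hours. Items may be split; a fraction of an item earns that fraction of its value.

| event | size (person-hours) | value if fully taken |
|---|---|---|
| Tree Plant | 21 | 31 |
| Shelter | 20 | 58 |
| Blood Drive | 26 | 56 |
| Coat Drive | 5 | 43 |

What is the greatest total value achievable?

Best value per unit of size first: Coat Drive 43/5≈8.6, Shelter 58/20≈2.9, Blood Drive 56/26≈2.15, Tree Plant 31/21≈1.48.
Coat Drive: take in full, 5 person-hours for value 43 ; 2 left.
2 person-hours left: a 2/20 share of Shelter gives 58×2/20 = 5.8.
Total value = 48.8.

48.8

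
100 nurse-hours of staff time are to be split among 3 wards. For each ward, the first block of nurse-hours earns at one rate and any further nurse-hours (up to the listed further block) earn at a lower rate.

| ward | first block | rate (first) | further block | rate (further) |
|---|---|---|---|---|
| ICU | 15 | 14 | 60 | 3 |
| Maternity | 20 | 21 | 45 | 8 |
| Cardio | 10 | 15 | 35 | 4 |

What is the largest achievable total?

1180

Rank every tier by rate: Maternity/T1 21 > Cardio/T1 15 > ICU/T1 14 > Maternity/T2 8 > Cardio/T2 4 > ICU/T2 3.
Maternity/T1 (21): +20 ; 80 left.
Fill Cardio T1 block (10 at 15) ; 70 left.
ICU/T1 (14): +15 ; 55 left.
Maternity T2 at 8: fill all 45 ; 10 left.
Cardio T2 at 4: only 10 left, fill 10.
Total = 21×20 + 15×10 + 14×15 + 8×45 + 4×10 = 1180.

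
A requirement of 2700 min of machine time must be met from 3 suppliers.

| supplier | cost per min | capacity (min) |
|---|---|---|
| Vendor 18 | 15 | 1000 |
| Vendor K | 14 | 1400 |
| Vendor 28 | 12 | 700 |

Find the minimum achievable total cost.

Use suppliers in increasing cost order.
Take 700 from Vendor 28 at 12 — need 2000 more.
Vendor K at 14: take all 1400 min — 600 still needed.
Take 600 from Vendor 18 at 15 to finish.
Cost = 700×12 + 1400×14 + 600×15 = 37000.

37000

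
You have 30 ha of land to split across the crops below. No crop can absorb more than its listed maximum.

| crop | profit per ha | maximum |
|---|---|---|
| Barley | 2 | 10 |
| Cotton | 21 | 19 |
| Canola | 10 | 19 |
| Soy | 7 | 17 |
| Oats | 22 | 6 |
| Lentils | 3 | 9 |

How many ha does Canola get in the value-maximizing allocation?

Rank by profit per ha: Oats 22 > Cotton 21 > Canola 10 > Soy 7 > Lentils 3 > Barley 2.
Give Oats 6 to hit its cap of 6 ; 24 left.
Cotton: +19 to 19 (cap) ; 5 left.
Canola has room for 19 but only 5 remain, so it gets 5.

5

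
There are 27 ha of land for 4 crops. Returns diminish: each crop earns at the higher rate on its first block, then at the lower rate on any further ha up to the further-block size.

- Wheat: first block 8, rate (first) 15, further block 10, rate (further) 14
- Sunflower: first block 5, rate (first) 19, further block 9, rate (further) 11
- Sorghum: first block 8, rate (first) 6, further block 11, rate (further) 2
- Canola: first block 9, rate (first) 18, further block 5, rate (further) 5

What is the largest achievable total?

Treat each block as its own option and order by rate: Sunflower/first 19 > Canola/first 18 > Wheat/first 15 > Wheat/second 14 > Sunflower/second 11 > Sorghum/first 6 > Canola/second 5 > Sorghum/second 2.
Fill Sunflower first block (5 at 19) ; 22 left.
Canola/first (18): +9 ; 13 left.
Wheat first at 15: fill all 8 ; 5 left.
Wheat/second: +5 of 10 at 14; pool empty.
Total = 19×5 + 18×9 + 15×8 + 14×5 = 447.

447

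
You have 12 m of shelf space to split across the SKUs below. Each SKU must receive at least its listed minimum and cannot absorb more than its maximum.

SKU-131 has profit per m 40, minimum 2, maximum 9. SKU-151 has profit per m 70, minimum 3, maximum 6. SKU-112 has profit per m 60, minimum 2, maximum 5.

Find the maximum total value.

Meeting every minimum uses 2+3+2 = 7 m, leaving 5.
Highest profit per m first: SKU-151 70 > SKU-112 60 > SKU-131 40.
Give SKU-151 3 more to hit its cap of 6 → 2 left.
Only 2 left; SKU-112 takes them to reach 4.
Total = 40×2 + 70×6 + 60×4 = 740.

740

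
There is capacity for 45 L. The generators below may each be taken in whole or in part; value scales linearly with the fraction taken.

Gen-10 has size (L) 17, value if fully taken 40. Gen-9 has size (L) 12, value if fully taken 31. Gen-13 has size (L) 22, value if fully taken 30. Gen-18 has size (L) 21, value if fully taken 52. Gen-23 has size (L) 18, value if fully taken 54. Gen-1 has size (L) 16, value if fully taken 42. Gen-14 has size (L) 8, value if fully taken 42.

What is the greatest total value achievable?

Best value per unit of size first: Gen-14 42/8≈5.25, Gen-23 54/18≈3, Gen-1 42/16≈2.62, Gen-9 31/12≈2.58, Gen-18 52/21≈2.48, Gen-10 40/17≈2.35, Gen-13 30/22≈1.36.
All 8 L of Gen-14 fit (value 42) — 37 remain.
Take all of Gen-23 (18 L, value 54) — 19 L left.
Take all of Gen-1 (16 L, value 42) — 3 L left.
3 L left: a 3/12 share of Gen-9 gives 31×3/12 = 7.75.
Total value = 145.75.

145.75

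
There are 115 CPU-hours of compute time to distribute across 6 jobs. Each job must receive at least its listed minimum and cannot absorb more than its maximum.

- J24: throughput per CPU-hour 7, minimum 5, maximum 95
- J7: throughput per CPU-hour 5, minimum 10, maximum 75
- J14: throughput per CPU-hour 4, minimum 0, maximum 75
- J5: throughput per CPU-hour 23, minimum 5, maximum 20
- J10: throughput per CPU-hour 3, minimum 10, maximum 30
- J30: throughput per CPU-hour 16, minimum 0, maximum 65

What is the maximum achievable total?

1650

Meeting every minimum uses 5+10+0+5+10+0 = 30 CPU-hours, leaving 85.
Highest throughput per CPU-hour first: J5 23 > J30 16 > J24 7 > J7 5 > J14 4 > J10 3.
J5: +15 to 20 (cap) → 70 left.
J30 takes 65 more to reach its cap of 65 → 5 left.
J24: +5 (room for 90) → 10. Pool exhausted.
Total = 7×10 + 5×10 + 23×20 + 3×10 + 16×65 = 1650.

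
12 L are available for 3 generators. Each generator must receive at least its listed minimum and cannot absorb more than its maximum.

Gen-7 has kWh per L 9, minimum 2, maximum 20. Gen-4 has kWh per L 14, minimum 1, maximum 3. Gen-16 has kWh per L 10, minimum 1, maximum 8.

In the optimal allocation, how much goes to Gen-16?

Meeting every minimum uses 2+1+1 = 4 L, leaving 8.
Order the generators by kWh per L: Gen-4 14 > Gen-16 10 > Gen-7 9.
Give Gen-4 2 more to hit its cap of 3 ; 6 left.
Only 6 left; Gen-16 takes them to reach 7.

7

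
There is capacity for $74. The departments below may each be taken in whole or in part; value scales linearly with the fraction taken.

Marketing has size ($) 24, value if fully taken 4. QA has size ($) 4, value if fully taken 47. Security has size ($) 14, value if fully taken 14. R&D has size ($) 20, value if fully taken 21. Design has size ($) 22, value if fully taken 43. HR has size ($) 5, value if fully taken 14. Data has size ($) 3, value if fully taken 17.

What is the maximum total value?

157

Rank by value-to-size ratio: QA 47/4≈11.8, Data 17/3≈5.67, HR 14/5≈2.8, Design 43/22≈1.95, R&D 21/20≈1.05, Security 14/14≈1, Marketing 4/24≈0.167.
QA: take in full, 4 $ for value 47 → 70 left.
Data: take in full, 3 $ for value 17 → 67 left.
All 5 $ of HR fit (value 14) → 62 remain.
All 22 $ of Design fit (value 43) → 40 remain.
Take all of R&D (20 $, value 21) → 20 $ left.
All 14 $ of Security fit (value 14) → 6 remain.
Fill the last 6 $ with part of Marketing: 6/24 of it earns 1.
Total value = 157.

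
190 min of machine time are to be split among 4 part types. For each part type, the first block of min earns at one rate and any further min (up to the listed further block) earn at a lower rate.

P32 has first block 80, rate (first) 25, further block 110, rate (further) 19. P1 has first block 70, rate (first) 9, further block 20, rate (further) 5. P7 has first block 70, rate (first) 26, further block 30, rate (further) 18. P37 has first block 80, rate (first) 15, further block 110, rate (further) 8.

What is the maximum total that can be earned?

4580

Rank every tier by rate: P7/T1 26 > P32/T1 25 > P32/T2 19 > P7/T2 18 > P37/T1 15 > P1/T1 9 > P37/T2 8 > P1/T2 5.
Fill P7 T1 block (70 at 26) ; 120 left.
Fill P32 T1 block (80 at 25) ; 40 left.
40 remain; put them into P32 T2 at 19.
Total = 26×70 + 25×80 + 19×40 = 4580.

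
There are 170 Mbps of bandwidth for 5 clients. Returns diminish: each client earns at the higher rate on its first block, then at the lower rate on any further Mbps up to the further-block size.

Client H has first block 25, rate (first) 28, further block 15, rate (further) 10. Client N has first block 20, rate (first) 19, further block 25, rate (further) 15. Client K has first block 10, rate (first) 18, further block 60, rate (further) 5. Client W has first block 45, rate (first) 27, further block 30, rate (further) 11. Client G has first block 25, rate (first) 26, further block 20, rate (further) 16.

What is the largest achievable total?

Order all 10 blocks by rate: Client H/T1 28 > Client W/T1 27 > Client G/T1 26 > Client N/T1 19 > Client K/T1 18 > Client G/T2 16 > Client N/T2 15 > Client W/T2 11 > Client H/T2 10 > Client K/T2 5.
Client H/T1 (28): +25 → 145 left.
Client W T1 at 27: fill all 45 → 100 left.
Client G T1 at 26: fill all 25 → 75 left.
Client N/T1 (19): +20 → 55 left.
Client K T1 at 18: fill all 10 → 45 left.
Client G T2 at 16: fill all 20 → 25 left.
Client N/T2 (15): +25 → 0 left.
Total = 28×25 + 27×45 + 26×25 + 19×20 + 18×10 + 16×20 + 15×25 = 3820.

3820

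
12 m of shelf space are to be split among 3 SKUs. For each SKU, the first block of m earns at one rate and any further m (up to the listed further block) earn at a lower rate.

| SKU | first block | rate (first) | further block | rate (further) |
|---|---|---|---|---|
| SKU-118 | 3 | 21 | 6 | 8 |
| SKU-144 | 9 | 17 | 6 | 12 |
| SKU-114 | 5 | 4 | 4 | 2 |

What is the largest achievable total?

216

Rank every tier by rate: SKU-118/T1 21 > SKU-144/T1 17 > SKU-144/T2 12 > SKU-118/T2 8 > SKU-114/T1 4 > SKU-114/T2 2.
SKU-118/T1 (21): +3 → 9 left.
SKU-144 T1 at 17: fill all 9 → 0 left.
Total = 21×3 + 17×9 = 216.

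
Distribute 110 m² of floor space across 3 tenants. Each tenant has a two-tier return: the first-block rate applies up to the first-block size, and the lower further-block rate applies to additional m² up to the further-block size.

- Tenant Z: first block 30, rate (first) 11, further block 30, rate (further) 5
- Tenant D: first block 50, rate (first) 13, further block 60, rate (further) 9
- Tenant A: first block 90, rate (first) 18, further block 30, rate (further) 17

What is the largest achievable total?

Rank every tier by rate: Tenant A/T1 18 > Tenant A/T2 17 > Tenant D/T1 13 > Tenant Z/T1 11 > Tenant D/T2 9 > Tenant Z/T2 5.
Tenant A/T1 (18): +90 — 20 left.
Tenant A T2 at 17: only 20 left, fill 20.
Total = 18×90 + 17×20 = 1960.

1960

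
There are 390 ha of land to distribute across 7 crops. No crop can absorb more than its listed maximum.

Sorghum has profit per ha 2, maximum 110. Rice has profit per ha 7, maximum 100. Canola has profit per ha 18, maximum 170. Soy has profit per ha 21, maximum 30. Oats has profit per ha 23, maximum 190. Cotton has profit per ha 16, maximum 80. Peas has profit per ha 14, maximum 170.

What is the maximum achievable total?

Order the crops by profit per ha: Oats 23 > Soy 21 > Canola 18 > Cotton 16 > Peas 14 > Rice 7 > Sorghum 2.
Oats takes 190 to reach its cap of 190 → 200 left.
Soy: +30 to 30 (cap) → 170 left.
Canola takes 170 to reach its cap of 170 → 0 left.
Total = 18×170 + 21×30 + 23×190 = 8060.

8060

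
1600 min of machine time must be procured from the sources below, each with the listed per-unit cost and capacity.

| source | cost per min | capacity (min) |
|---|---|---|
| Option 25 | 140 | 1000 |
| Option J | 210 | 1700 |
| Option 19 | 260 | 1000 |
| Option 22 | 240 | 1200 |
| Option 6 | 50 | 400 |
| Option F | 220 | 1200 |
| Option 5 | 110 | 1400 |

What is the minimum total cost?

Fill from the cheapest source first.
Option 6 (50): use full 400 — 1200 min to go.
Take 1200 from Option 5 at 110 to finish.
Option 25, Option J, Option F, Option 22, Option 19: unused.
Cost = 400×50 + 1200×110 = 152000.

152000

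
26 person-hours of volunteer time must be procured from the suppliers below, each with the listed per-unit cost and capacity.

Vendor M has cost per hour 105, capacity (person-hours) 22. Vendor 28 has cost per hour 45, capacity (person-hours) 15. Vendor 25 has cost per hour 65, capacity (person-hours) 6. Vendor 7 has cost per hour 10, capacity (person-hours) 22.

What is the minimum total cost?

Fill from the cheapest supplier first.
Take 22 from Vendor 7 at 10 ; need 4 more.
Vendor 28 at 45: take 4 of its 15 ; requirement met.
Vendor 25, Vendor M: unused.
Cost = 22×10 + 4×45 = 400.

400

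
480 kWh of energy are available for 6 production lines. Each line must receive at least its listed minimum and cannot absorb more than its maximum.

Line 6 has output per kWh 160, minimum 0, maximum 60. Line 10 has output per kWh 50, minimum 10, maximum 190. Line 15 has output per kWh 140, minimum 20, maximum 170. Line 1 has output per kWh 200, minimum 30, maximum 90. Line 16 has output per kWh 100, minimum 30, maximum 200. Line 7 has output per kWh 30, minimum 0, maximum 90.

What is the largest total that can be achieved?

66900

Meeting every minimum uses 0+10+20+30+30+0 = 90 kWh, leaving 390.
Order the production lines by output per kWh: Line 1 200 > Line 6 160 > Line 15 140 > Line 16 100 > Line 10 50 > Line 7 30.
Line 1 takes 60 more to reach its cap of 90 — 330 left.
Give Line 6 60 more to hit its cap of 60 — 270 left.
Line 15 takes 150 more to reach its cap of 170 — 120 left.
Line 16: +120 (room for 170) → 150. Pool exhausted.
Total = 160×60 + 50×10 + 140×170 + 200×90 + 100×150 = 66900.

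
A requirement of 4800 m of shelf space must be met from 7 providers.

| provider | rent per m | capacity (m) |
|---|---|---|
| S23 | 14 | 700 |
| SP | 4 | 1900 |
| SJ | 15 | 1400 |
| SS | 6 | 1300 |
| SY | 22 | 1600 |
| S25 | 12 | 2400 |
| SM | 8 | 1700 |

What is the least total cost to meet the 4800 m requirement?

28200

Use providers in increasing cost order.
SP (4): use full 1900 ; 2900 m to go.
SS at 6: take all 1300 m ; 1600 still needed.
SM at 8: take 1600 of its 1700 ; requirement met.
S25, S23, SJ, SY: unused.
Cost = 1900×4 + 1300×6 + 1600×8 = 28200.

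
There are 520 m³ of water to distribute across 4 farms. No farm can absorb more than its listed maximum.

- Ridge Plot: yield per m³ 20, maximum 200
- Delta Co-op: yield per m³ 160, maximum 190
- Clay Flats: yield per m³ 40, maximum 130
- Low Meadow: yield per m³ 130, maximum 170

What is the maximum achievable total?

Order the farms by yield per m³: Delta Co-op 160 > Low Meadow 130 > Clay Flats 40 > Ridge Plot 20.
Delta Co-op: +190 to 190 (cap) → 330 left.
Give Low Meadow 170 to hit its cap of 170 → 160 left.
Clay Flats: +130 to 130 (cap) → 30 left.
Only 30 left; Ridge Plot takes them to reach 30.
Total = 20×30 + 160×190 + 40×130 + 130×170 = 58300.

58300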